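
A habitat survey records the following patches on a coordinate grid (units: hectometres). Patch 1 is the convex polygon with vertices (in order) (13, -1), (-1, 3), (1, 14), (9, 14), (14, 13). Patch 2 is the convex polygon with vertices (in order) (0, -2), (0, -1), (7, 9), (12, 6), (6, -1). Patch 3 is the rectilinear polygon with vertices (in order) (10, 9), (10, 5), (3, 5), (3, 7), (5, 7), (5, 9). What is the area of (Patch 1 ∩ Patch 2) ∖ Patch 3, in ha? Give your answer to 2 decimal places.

|Patch 1 ∩ Patch 2| = 42.0039.
|(Patch 1 ∩ Patch 2) ∩ Patch 3| = 14.9.
|(Patch 1 ∩ Patch 2) ∖ Patch 3| = 42.0039 − 14.9 = 27.10.

27.10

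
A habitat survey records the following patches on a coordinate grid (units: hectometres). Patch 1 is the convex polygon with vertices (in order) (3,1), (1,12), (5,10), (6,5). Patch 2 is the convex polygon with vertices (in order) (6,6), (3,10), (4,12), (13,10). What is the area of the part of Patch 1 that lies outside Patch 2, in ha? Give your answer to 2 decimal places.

25.06

|Patch 1| = 29.5, |Patch 1∩Patch 2| = 4.4364.
|Patch 1 ∖ Patch 2| = |Patch 1| − |Patch 1∩Patch 2| = 29.5 − 4.4364 = 25.06.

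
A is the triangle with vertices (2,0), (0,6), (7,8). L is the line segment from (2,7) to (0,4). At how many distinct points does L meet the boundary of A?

2

The segment meets the boundary at (0.444,4.667), (1.647,6.471).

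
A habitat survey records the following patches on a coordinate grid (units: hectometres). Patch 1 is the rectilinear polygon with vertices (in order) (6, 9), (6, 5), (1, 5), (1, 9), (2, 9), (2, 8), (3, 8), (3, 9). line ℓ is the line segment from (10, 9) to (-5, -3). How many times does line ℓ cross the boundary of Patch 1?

2

The segment meets the boundary at (5,5), (6,5.8).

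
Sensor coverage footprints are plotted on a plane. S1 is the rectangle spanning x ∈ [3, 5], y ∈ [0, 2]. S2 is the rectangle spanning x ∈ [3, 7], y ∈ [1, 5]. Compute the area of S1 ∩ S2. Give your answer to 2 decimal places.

|S1∩S2|: x∈[3,5], y∈[1,2] → 2·1 = 2.

2.00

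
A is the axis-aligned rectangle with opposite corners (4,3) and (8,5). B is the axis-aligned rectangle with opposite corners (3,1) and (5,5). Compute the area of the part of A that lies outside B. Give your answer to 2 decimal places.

|A∩B|: x∈[4,5], y∈[3,5] → 1·2 = 2.
|A| = 8.
|A ∖ B| = |A| − |A∩B| = 8 − 2 = 6.00.

6.00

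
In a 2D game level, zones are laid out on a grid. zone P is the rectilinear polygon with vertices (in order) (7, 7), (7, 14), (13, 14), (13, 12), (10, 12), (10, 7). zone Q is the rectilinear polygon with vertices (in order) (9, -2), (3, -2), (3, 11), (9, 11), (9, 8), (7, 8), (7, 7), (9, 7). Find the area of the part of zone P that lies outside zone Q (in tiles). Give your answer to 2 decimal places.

21.00

|zone P| = 27, |zone P∩zone Q| = 6.
|zone P ∖ zone Q| = |zone P| − |zone P∩zone Q| = 27 − 6 = 21.00.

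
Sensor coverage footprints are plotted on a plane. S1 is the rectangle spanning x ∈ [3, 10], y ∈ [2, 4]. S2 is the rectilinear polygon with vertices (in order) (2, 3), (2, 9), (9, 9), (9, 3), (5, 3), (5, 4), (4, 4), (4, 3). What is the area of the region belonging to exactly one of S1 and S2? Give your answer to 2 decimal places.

45.00

|S1| = 14, |S2| = 41, |S1∩S2| = 5.
|S1 △ S2| = |S1| + |S2| − 2·|S1∩S2| = 14 + 41 − 10 = 45.00.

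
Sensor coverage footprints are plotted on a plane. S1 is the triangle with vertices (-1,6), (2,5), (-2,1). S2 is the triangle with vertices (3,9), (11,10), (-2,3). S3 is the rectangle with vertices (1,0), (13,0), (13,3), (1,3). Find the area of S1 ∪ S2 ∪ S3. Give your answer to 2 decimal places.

62.83

By inclusion–exclusion:
Individual areas: |S1| = 8, |S2| = 21.5, |S3| = 36.
|S1∩S2| = 2.6713.
|S1∩S3| = 0.
|S2∩S3| = 0.
|S1∩S2∩S3| = 0.
|S1 ∪ S2 ∪ S3| = 65.5 − 2.6713 + 0 = 62.83.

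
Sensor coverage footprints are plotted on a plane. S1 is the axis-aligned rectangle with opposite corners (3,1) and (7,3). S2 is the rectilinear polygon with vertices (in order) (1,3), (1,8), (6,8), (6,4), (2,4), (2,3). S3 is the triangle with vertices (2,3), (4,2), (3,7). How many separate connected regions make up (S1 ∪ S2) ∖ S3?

(S1 ∪ S2) ∖ S3 splits into 2 disjoint pieces (area 7.35, area 18.975).

2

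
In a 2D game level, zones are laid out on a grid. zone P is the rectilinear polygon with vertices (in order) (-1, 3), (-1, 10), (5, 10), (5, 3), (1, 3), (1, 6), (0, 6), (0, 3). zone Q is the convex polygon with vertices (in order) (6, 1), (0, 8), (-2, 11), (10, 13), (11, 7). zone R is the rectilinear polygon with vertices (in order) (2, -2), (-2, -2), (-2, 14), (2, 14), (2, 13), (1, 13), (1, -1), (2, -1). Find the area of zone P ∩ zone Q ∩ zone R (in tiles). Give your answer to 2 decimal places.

3.83

The intersection is the polygon with vertices (1,10), (1,6.833), (0,8), (-1,9.5), (-1,10).
By the shoelace formula its area is 3.83.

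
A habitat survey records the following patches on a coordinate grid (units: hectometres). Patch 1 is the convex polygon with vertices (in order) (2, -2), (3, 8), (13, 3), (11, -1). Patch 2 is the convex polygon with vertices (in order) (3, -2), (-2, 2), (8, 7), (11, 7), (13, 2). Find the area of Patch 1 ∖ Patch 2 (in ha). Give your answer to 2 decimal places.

17.12

|Patch 1| = 69.5, |Patch 1∩Patch 2| = 52.3804.
|Patch 1 ∖ Patch 2| = |Patch 1| − |Patch 1∩Patch 2| = 69.5 − 52.3804 = 17.12.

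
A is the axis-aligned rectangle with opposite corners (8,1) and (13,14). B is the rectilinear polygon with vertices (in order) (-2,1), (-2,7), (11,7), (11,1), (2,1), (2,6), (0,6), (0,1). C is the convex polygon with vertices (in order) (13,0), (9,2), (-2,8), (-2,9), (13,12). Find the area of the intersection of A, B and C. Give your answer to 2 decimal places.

15.73

The intersection is the polygon with vertices (11,7), (11,1), (9,2), (8,2.546), (8,7).
By the shoelace formula its area is 15.73.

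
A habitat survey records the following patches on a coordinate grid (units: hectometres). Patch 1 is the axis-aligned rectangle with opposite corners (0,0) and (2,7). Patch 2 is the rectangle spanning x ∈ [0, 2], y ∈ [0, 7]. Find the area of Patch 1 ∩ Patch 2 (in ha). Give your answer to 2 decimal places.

|Patch 1∩Patch 2|: x∈[0,2], y∈[0,7] → 2·7 = 14.

14.00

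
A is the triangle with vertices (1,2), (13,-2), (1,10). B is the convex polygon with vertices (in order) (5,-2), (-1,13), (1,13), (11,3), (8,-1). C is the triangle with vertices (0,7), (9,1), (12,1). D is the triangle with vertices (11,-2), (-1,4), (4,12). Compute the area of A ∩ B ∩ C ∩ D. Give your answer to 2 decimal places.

6.47

The intersection is the polygon with vertices (8,3), (9,2), (9.5,1), (9,1), (1.909,5.727), (1.75,6.125).
By the shoelace formula its area is 6.47.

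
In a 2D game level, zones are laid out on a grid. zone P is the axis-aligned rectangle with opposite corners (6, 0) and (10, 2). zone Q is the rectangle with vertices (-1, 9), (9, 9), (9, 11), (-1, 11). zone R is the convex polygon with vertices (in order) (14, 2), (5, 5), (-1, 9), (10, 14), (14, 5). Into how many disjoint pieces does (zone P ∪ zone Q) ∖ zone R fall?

(zone P ∪ zone Q) ∖ zone R splits into 2 disjoint pieces (area 8, area 4.4).

2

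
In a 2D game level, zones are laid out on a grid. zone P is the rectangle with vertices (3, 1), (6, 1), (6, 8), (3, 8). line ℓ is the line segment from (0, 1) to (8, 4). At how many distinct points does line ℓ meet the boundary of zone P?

2

The segment meets the boundary at (6,3.25), (3,2.125).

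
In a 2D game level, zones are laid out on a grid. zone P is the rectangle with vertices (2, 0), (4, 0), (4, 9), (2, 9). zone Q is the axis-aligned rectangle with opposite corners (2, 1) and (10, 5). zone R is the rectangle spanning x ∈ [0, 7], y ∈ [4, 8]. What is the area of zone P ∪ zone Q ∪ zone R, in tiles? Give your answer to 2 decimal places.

59.00

By inclusion–exclusion:
Individual areas: |zone P| = 18, |zone Q| = 32, |zone R| = 28.
|zone P∩zone Q|: x∈[2,4], y∈[1,5] → 2·4 = 8.
|zone P∩zone R|: x∈[2,4], y∈[4,8] → 2·4 = 8.
|zone Q∩zone R|: x∈[2,7], y∈[4,5] → 5·1 = 5.
|zone P∩zone Q∩zone R| = 2.
|zone P ∪ zone Q ∪ zone R| = 78 − 21 + 2 = 59.00.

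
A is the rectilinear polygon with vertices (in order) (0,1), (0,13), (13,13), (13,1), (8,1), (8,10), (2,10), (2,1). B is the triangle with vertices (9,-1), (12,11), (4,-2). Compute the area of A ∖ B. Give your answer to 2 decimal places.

87.50

|A| = 102, |A∩B| = 14.5.
|A ∖ B| = |A| − |A∩B| = 102 − 14.5 = 87.50.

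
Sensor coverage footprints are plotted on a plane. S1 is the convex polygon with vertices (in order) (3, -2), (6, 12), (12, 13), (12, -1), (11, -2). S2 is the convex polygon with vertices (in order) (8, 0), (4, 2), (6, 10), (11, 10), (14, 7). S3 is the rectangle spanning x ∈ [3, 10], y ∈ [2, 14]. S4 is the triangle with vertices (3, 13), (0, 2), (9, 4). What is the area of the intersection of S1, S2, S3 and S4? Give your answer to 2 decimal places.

13.43

The intersection is the polygon with vertices (5.727,8.909), (9,4), (4.235,2.941).
By the shoelace formula its area is 13.43.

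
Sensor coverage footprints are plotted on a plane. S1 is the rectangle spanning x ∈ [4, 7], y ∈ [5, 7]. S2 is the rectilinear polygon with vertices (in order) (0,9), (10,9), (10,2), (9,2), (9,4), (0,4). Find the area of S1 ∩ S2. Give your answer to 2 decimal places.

The intersection is the polygon with vertices (4,5), (4,7), (7,7), (7,5).
By the shoelace formula its area is 6.00.

6.00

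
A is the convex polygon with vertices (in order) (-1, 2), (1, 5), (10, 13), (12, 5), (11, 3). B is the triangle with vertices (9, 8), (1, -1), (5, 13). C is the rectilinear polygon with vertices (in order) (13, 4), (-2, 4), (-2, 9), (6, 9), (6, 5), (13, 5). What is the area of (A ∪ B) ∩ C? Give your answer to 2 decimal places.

The region (A ∪ B) ∩ C is the polygon with vertices (3.298,7.043), (3.857,9), (6,9), (6,5), (12,5), (11.5,4), (0.333,4), (1,5).
By the shoelace formula its area is 23.69.

23.69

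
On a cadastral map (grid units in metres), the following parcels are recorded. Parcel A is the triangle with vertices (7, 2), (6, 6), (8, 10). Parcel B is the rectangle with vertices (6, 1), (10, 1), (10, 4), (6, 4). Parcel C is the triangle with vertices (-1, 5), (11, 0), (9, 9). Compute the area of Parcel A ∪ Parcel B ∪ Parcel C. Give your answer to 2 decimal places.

By inclusion–exclusion:
Individual areas: |Parcel A| = 6, |Parcel B| = 12, |Parcel C| = 49.
|Parcel A∩Parcel B| = 0.75.
|Parcel A∩Parcel C| = 5.5164.
|Parcel B∩Parcel C| = 10.5917.
|Parcel A∩Parcel B∩Parcel C| = 0.75.
|Parcel A ∪ Parcel B ∪ Parcel C| = 67 − 16.8581 + 0.75 = 50.89.

50.89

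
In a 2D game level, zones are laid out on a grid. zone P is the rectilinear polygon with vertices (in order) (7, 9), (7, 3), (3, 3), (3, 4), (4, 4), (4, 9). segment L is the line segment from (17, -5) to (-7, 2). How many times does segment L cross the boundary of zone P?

The segment lies entirely outside zone P and never meets its boundary.

0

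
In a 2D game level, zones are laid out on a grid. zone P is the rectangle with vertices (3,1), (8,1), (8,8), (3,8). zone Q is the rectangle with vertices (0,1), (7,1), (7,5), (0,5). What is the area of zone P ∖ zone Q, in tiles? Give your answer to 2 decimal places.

|zone P∩zone Q|: x∈[3,7], y∈[1,5] → 4·4 = 16.
|zone P| = 35.
|zone P ∖ zone Q| = |zone P| − |zone P∩zone Q| = 35 − 16 = 19.00.

19.00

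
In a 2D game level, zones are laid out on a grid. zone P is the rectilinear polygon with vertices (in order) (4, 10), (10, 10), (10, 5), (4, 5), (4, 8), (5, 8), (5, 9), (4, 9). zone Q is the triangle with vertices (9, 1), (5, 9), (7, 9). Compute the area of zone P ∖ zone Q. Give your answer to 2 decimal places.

23.00

|zone P| = 29, |zone P∩zone Q| = 6.
|zone P ∖ zone Q| = |zone P| − |zone P∩zone Q| = 29 − 6 = 23.00.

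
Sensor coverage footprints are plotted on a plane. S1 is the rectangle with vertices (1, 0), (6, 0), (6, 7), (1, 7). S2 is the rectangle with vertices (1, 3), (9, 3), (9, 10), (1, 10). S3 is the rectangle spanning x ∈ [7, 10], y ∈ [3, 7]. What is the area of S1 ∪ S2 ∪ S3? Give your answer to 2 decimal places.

By inclusion–exclusion:
Individual areas: |S1| = 35, |S2| = 56, |S3| = 12.
|S1∩S2|: x∈[1,6], y∈[3,7] → 5·4 = 20.
|S1∩S3| = 0 (no overlap).
|S2∩S3|: x∈[7,9], y∈[3,7] → 2·4 = 8.
|S1∩S2∩S3| = 0.
|S1 ∪ S2 ∪ S3| = 103 − 28 + 0 = 75.00.

75.00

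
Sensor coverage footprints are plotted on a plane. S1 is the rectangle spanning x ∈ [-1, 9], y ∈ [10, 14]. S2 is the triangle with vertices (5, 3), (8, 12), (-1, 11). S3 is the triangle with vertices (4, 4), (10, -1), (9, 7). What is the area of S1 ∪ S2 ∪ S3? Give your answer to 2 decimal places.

By inclusion–exclusion:
Individual areas: |S1| = 40, |S2| = 39, |S3| = 21.5.
|S1∩S2| = 12.4583.
|S1∩S3| = 0.
|S2∩S3| = 1.164.
|S1∩S2∩S3| = 0.
|S1 ∪ S2 ∪ S3| = 100.5 − 13.6223 + 0 = 86.88.

86.88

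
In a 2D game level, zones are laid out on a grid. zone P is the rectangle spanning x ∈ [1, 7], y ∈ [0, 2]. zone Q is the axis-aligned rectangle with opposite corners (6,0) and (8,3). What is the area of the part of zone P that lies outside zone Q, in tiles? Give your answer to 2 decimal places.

10.00

|zone P∩zone Q|: x∈[6,7], y∈[0,2] → 1·2 = 2.
|zone P| = 12.
|zone P ∖ zone Q| = |zone P| − |zone P∩zone Q| = 12 − 2 = 10.00.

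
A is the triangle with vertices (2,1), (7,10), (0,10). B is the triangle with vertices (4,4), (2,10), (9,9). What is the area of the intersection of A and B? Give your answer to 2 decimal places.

12.41

The intersection is the polygon with vertices (3.875,4.375), (2,10), (6.632,9.338).
By the shoelace formula its area is 12.41.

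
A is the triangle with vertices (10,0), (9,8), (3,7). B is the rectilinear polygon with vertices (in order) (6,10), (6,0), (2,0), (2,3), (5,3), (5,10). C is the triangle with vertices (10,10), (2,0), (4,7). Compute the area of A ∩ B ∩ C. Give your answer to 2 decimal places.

2.69

The intersection is the polygon with vertices (6,5), (5.556,4.444), (5,5), (5,7.333), (6,7.5).
By the shoelace formula its area is 2.69.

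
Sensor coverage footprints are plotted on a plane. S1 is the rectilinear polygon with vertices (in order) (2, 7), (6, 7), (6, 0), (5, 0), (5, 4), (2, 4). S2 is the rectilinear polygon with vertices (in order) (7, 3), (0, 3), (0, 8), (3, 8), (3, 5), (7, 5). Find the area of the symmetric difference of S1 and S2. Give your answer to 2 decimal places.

25.00

|S1| = 16, |S2| = 23, |S1∩S2| = 7.
|S1 △ S2| = |S1| + |S2| − 2·|S1∩S2| = 16 + 23 − 14 = 25.00.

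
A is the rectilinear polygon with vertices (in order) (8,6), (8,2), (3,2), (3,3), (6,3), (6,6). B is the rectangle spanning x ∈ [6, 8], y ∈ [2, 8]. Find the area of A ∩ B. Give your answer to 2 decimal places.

8.00

The intersection is the polygon with vertices (8,2), (6,2), (6,3), (6,6), (8,6).
By the shoelace formula its area is 8.00.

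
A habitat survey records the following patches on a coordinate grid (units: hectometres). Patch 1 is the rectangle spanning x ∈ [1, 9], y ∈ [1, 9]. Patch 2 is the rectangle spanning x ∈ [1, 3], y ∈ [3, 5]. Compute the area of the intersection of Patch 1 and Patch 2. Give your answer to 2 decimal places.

4.00

|Patch 1∩Patch 2|: x∈[1,3], y∈[3,5] → 2·2 = 4.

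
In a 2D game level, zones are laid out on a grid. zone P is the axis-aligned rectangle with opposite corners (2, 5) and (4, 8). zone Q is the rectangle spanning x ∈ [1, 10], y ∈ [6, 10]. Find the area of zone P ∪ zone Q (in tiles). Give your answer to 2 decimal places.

By inclusion–exclusion:
Individual areas: |zone P| = 6, |zone Q| = 36.
|zone P∩zone Q|: x∈[2,4], y∈[6,8] → 2·2 = 4.
|zone P ∪ zone Q| = 42 − 4 = 38.00.

38.00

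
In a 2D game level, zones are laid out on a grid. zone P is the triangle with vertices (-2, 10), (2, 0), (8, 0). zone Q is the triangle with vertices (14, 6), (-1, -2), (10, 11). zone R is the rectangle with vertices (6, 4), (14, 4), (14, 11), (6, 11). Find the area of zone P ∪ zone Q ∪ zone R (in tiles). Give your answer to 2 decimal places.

97.72

By inclusion–exclusion:
Individual areas: |zone P| = 30, |zone Q| = 53.5, |zone R| = 56.
|zone P∩zone Q| = 8.9835.
|zone P∩zone R| = 0.
|zone Q∩zone R| = 32.7955.
|zone P∩zone Q∩zone R| = 0.
|zone P ∪ zone Q ∪ zone R| = 139.5 − 41.779 + 0 = 97.72.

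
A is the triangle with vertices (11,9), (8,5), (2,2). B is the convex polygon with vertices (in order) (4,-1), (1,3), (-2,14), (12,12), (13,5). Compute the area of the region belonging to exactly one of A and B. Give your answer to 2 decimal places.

136.50

|A| = 7.5, |B| = 144, |A∩B| = 7.5.
|A △ B| = |A| + |B| − 2·|A∩B| = 7.5 + 144 − 15 = 136.50.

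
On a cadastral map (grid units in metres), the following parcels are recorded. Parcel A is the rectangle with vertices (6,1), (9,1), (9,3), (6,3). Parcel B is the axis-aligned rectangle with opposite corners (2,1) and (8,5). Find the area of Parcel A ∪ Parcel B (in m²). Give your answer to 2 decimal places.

26.00

By inclusion–exclusion:
Individual areas: |Parcel A| = 6, |Parcel B| = 24.
|Parcel A∩Parcel B|: x∈[6,8], y∈[1,3] → 2·2 = 4.
|Parcel A ∪ Parcel B| = 30 − 4 = 26.00.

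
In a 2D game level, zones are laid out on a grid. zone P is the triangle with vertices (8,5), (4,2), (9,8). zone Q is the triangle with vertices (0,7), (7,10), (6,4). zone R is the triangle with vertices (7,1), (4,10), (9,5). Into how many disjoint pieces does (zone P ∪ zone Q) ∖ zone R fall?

3

(zone P ∪ zone Q) ∖ zone R splits into 3 disjoint pieces (area 13.0738, area 2.5071, area 0.9205).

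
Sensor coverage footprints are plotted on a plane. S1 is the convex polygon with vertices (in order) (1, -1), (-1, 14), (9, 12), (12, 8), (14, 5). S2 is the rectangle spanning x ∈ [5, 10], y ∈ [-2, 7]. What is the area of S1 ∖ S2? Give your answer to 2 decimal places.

|S1| = 134, |S1∩S2| = 25.
|S1 ∖ S2| = |S1| − |S1∩S2| = 134 − 25 = 109.00.

109.00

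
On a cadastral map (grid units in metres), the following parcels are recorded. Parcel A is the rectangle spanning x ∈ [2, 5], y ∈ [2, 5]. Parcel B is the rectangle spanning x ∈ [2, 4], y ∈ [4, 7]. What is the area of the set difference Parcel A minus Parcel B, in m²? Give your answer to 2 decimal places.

|Parcel A∩Parcel B|: x∈[2,4], y∈[4,5] → 2·1 = 2.
|Parcel A| = 9.
|Parcel A ∖ Parcel B| = |Parcel A| − |Parcel A∩Parcel B| = 9 − 2 = 7.00.

7.00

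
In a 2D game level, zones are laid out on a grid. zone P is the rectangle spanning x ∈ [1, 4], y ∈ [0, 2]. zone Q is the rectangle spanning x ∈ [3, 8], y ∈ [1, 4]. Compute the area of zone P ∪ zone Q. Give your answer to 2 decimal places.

By inclusion–exclusion:
Individual areas: |zone P| = 6, |zone Q| = 15.
|zone P∩zone Q|: x∈[3,4], y∈[1,2] → 1·1 = 1.
|zone P ∪ zone Q| = 21 − 1 = 20.00.

20.00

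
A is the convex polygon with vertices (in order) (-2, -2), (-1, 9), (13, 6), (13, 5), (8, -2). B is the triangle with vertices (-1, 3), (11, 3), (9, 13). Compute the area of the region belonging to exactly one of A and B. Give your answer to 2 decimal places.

|A| = 121, |B| = 60, |A∩B| = 40.5198.
|A △ B| = |A| + |B| − 2·|A∩B| = 121 + 60 − 81.0395 = 99.96.

99.96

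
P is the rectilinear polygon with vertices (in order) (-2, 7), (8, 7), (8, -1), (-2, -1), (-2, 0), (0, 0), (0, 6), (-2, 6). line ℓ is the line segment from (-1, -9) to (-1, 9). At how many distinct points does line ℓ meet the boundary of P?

The segment meets the boundary at (-1,7), (-1,6), (-1,0), (-1,-1).

4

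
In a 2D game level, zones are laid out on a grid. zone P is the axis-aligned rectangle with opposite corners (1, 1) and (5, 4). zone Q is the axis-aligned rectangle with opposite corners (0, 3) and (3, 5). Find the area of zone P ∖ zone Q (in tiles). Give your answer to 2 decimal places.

10.00

|zone P∩zone Q|: x∈[1,3], y∈[3,4] → 2·1 = 2.
|zone P| = 12.
|zone P ∖ zone Q| = |zone P| − |zone P∩zone Q| = 12 − 2 = 10.00.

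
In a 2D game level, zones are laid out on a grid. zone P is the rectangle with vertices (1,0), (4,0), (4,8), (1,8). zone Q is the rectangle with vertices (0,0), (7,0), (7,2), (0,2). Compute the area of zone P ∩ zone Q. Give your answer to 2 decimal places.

|zone P∩zone Q|: x∈[1,4], y∈[0,2] → 3·2 = 6.

6.00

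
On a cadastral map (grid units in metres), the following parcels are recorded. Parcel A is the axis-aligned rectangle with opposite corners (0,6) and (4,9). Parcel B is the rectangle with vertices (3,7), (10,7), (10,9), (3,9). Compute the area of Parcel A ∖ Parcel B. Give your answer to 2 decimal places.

10.00

|Parcel A∩Parcel B|: x∈[3,4], y∈[7,9] → 1·2 = 2.
|Parcel A| = 12.
|Parcel A ∖ Parcel B| = |Parcel A| − |Parcel A∩Parcel B| = 12 − 2 = 10.00.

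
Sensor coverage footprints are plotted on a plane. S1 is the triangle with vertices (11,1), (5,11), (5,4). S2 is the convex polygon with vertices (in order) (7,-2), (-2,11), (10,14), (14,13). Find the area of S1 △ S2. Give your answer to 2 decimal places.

|S1| = 21, |S2| = 125, |S1∩S2| = 19.2015.
|S1 △ S2| = |S1| + |S2| − 2·|S1∩S2| = 21 + 125 − 38.403 = 107.60.

107.60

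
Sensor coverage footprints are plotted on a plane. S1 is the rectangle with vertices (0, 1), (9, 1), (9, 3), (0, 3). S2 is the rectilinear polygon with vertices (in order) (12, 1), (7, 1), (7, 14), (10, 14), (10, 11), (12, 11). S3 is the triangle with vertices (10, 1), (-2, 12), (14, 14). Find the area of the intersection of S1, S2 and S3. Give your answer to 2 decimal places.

0.64

The intersection is the polygon with vertices (9,1.917), (7.818,3), (9,3).
By the shoelace formula its area is 0.64.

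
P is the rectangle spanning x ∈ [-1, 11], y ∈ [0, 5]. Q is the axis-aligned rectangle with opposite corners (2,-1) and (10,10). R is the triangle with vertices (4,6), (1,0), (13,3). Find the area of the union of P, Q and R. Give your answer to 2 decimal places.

109.17

By inclusion–exclusion:
Individual areas: |P| = 60, |Q| = 88, |R| = 31.5.
|P∩Q|: x∈[2,10], y∈[0,5] → 8·5 = 40.
|P∩R| = 28.5833.
|Q∩R| = 28.
|P∩Q∩R| = 26.25.
|P ∪ Q ∪ R| = 179.5 − 96.5833 + 26.25 = 109.17.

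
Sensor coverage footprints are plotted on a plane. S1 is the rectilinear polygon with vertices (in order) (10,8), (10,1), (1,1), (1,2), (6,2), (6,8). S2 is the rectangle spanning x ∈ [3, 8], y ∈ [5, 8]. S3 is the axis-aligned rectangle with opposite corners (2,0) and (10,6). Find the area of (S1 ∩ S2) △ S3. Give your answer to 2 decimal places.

50.00

|S1 ∩ S2| = 6.
|(S1 ∩ S2) ∩ S3| = 2.
|(S1 ∩ S2) △ S3| = 6 + 48 − 4 = 50.00.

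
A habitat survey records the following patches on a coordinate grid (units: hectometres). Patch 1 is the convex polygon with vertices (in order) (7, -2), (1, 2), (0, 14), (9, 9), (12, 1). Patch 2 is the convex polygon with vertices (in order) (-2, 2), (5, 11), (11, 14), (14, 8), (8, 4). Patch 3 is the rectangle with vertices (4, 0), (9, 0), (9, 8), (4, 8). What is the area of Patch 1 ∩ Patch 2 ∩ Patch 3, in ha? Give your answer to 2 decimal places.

21.27

The intersection is the polygon with vertices (8,4), (4,3.2), (4,8), (9,8), (9,4.667).
By the shoelace formula its area is 21.27.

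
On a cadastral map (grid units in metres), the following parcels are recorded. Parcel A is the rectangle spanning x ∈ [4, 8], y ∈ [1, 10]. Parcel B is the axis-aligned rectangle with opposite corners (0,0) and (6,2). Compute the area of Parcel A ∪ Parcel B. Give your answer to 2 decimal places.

46.00

By inclusion–exclusion:
Individual areas: |Parcel A| = 36, |Parcel B| = 12.
|Parcel A∩Parcel B|: x∈[4,6], y∈[1,2] → 2·1 = 2.
|Parcel A ∪ Parcel B| = 48 − 2 = 46.00.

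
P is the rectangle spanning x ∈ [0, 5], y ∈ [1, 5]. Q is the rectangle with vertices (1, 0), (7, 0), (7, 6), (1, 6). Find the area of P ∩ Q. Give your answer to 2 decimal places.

16.00

|P∩Q|: x∈[1,5], y∈[1,5] → 4·4 = 16.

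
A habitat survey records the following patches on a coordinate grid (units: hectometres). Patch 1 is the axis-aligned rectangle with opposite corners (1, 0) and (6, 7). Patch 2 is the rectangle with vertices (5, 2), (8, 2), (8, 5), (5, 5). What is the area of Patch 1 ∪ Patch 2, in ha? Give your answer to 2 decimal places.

By inclusion–exclusion:
Individual areas: |Patch 1| = 35, |Patch 2| = 9.
|Patch 1∩Patch 2|: x∈[5,6], y∈[2,5] → 1·3 = 3.
|Patch 1 ∪ Patch 2| = 44 − 3 = 41.00.

41.00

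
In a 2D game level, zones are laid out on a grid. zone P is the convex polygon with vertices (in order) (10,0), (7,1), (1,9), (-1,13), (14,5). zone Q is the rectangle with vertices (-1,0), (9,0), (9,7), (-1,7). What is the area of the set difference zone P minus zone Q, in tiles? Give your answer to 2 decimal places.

45.33

|zone P| = 71.5, |zone P∩zone Q| = 26.1667.
|zone P ∖ zone Q| = |zone P| − |zone P∩zone Q| = 71.5 − 26.1667 = 45.33.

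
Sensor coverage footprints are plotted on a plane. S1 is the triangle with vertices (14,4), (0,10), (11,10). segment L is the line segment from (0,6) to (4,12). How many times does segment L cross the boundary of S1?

2

The segment meets the boundary at (2.074,9.111), (2.667,10).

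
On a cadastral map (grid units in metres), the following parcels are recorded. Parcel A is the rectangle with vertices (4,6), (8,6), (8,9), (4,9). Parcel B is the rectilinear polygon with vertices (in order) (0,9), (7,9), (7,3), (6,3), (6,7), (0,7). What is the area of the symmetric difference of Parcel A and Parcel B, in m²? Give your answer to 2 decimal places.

|Parcel A| = 12, |Parcel B| = 18, |Parcel A∩Parcel B| = 7.
|Parcel A △ Parcel B| = |Parcel A| + |Parcel B| − 2·|Parcel A∩Parcel B| = 12 + 18 − 14 = 16.00.

16.00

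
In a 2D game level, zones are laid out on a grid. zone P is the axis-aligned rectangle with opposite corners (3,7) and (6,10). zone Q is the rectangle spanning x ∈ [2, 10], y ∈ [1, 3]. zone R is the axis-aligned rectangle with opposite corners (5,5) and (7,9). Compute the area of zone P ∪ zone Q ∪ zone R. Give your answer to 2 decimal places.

31.00

By inclusion–exclusion:
Individual areas: |zone P| = 9, |zone Q| = 16, |zone R| = 8.
|zone P∩zone Q| = 0 (no overlap).
|zone P∩zone R|: x∈[5,6], y∈[7,9] → 1·2 = 2.
|zone Q∩zone R| = 0 (no overlap).
|zone P∩zone Q∩zone R| = 0.
|zone P ∪ zone Q ∪ zone R| = 33 − 2 + 0 = 31.00.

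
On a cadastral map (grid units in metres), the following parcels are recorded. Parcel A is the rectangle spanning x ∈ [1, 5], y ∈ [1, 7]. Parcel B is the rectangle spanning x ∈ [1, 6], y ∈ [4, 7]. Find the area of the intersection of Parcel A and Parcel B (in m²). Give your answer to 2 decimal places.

|Parcel A∩Parcel B|: x∈[1,5], y∈[4,7] → 4·3 = 12.

12.00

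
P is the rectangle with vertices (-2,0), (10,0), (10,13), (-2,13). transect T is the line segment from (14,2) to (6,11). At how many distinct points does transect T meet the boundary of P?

The segment meets the boundary at (10,6.5).

1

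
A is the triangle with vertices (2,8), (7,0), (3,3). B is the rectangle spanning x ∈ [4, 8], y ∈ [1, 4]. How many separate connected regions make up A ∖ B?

2

A ∖ B splits into 2 disjoint pieces (area 4.875, area 0.3542).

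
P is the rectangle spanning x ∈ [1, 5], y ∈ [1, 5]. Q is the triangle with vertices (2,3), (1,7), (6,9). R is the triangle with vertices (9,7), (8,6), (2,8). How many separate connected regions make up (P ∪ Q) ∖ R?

(P ∪ Q) ∖ R splits into 2 disjoint pieces (area 22.9394, area 1.5229).

2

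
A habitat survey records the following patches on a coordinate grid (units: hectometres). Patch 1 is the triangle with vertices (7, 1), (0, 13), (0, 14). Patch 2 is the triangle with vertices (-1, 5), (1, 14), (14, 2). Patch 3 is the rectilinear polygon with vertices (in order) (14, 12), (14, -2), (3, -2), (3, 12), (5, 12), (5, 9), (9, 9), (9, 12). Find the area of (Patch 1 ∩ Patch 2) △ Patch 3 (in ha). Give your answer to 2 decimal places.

|Patch 1 ∩ Patch 2| = 2.729.
|(Patch 1 ∩ Patch 2) ∩ Patch 3| = 0.9789.
|(Patch 1 ∩ Patch 2) △ Patch 3| = 2.729 + 142 − 1.9578 = 142.77.

142.77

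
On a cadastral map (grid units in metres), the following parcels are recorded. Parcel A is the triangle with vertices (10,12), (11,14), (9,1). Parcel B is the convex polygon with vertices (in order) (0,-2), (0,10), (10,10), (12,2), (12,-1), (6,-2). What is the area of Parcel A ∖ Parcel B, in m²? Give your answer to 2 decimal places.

2.13

|Parcel A| = 4.5, |Parcel A∩Parcel B| = 2.3658.
|Parcel A ∖ Parcel B| = |Parcel A| − |Parcel A∩Parcel B| = 4.5 − 2.3658 = 2.13.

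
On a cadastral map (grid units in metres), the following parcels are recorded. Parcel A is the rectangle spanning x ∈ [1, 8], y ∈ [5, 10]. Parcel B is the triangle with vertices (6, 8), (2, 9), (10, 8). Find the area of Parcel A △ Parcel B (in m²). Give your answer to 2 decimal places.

33.50

|Parcel A| = 35, |Parcel B| = 2, |Parcel A∩Parcel B| = 1.75.
|Parcel A △ Parcel B| = |Parcel A| + |Parcel B| − 2·|Parcel A∩Parcel B| = 35 + 2 − 3.5 = 33.50.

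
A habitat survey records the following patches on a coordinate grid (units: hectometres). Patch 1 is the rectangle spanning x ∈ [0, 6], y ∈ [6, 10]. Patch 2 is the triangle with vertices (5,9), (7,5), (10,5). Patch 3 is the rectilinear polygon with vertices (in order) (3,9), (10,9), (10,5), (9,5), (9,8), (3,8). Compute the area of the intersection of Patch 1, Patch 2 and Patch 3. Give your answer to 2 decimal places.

The intersection is the polygon with vertices (5,9), (6,8.2), (6,8), (5.5,8).
By the shoelace formula its area is 0.35.

0.35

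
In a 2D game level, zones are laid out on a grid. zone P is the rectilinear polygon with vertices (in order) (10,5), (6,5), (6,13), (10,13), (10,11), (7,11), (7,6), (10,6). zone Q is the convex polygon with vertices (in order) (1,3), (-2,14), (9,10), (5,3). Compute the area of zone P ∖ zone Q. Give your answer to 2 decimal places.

11.73

|zone P| = 17, |zone P∩zone Q| = 5.2662.
|zone P ∖ zone Q| = |zone P| − |zone P∩zone Q| = 17 − 5.2662 = 11.73.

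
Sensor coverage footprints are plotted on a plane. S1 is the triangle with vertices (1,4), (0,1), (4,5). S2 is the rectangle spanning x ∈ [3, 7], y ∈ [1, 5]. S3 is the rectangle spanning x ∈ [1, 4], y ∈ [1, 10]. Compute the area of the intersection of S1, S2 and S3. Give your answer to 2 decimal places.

The intersection is the polygon with vertices (3,4.667), (4,5), (3,4).
By the shoelace formula its area is 0.33.

0.33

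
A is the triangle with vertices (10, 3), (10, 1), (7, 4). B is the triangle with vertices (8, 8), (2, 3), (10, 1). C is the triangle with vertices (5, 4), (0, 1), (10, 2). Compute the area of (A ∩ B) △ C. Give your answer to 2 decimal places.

|A ∩ B| = 2.3684.
|(A ∩ B) ∩ C| = 0.3564.
|(A ∩ B) △ C| = 2.3684 + 12.5 − 0.7128 = 14.16.

14.16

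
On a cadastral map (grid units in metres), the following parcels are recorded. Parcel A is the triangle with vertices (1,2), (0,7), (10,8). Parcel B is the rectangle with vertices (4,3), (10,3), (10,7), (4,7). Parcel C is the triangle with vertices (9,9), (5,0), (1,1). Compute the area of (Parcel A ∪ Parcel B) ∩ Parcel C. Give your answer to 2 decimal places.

The region (Parcel A ∪ Parcel B) ∩ Parcel C is the polygon with vertices (8.488,7.849), (6.333,3), (4,3), (4,4), (7.778,7.778).
By the shoelace formula its area is 9.11.

9.11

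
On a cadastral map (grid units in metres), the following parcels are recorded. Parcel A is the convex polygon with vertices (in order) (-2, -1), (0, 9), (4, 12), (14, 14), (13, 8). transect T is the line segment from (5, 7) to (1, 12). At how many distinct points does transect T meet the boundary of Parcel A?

The segment meets the boundary at (2.125,10.594).

1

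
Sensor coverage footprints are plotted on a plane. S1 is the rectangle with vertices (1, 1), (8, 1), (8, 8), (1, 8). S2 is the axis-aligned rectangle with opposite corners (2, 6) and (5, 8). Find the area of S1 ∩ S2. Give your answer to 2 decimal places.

|S1∩S2|: x∈[2,5], y∈[6,8] → 3·2 = 6.

6.00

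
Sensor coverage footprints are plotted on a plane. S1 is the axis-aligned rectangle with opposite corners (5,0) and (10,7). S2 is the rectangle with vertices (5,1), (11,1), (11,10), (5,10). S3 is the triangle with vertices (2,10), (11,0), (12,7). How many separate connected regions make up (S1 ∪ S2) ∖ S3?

2

(S1 ∪ S2) ∖ S3 splits into 2 disjoint pieces (area 19.45, area 10.8).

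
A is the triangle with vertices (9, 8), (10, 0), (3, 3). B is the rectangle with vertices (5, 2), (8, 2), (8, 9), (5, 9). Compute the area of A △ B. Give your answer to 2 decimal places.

|A| = 26.5, |B| = 21, |A∩B| = 11.7262.
|A △ B| = |A| + |B| − 2·|A∩B| = 26.5 + 21 − 23.4524 = 24.05.

24.05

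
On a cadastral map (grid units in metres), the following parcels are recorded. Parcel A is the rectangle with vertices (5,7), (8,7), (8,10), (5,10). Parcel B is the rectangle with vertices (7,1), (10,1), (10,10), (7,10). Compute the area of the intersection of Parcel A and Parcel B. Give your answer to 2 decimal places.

|Parcel A∩Parcel B|: x∈[7,8], y∈[7,10] → 1·3 = 3.

3.00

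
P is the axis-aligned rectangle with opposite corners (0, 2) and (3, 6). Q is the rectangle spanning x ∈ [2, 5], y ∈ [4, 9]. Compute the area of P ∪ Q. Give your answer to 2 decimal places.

25.00

By inclusion–exclusion:
Individual areas: |P| = 12, |Q| = 15.
|P∩Q|: x∈[2,3], y∈[4,6] → 1·2 = 2.
|P ∪ Q| = 27 − 2 = 25.00.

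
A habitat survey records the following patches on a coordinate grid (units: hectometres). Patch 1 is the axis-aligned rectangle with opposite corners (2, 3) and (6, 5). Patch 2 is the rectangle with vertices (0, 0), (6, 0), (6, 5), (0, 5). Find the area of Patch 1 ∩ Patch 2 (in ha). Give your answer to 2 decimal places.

8.00

|Patch 1∩Patch 2|: x∈[2,6], y∈[3,5] → 4·2 = 8.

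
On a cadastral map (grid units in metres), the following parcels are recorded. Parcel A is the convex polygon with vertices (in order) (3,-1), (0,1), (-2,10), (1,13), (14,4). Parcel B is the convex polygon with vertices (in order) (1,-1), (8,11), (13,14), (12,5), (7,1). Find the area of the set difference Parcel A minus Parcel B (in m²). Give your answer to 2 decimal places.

|Parcel A| = 117.5, |Parcel A∩Parcel B| = 44.886.
|Parcel A ∖ Parcel B| = |Parcel A| − |Parcel A∩Parcel B| = 117.5 − 44.886 = 72.61.

72.61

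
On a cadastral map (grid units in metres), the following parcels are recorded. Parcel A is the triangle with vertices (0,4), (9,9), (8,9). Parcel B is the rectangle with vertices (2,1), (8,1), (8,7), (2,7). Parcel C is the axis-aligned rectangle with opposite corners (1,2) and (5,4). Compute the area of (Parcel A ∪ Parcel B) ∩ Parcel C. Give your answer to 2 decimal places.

The region (Parcel A ∪ Parcel B) ∩ Parcel C is the polygon with vertices (2,4), (5,4), (5,2), (2,2).
By the shoelace formula its area is 6.00.

6.00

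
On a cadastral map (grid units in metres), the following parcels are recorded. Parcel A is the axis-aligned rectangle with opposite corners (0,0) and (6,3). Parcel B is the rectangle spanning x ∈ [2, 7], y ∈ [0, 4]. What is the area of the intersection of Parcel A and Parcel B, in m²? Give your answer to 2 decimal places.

12.00

|Parcel A∩Parcel B|: x∈[2,6], y∈[0,3] → 4·3 = 12.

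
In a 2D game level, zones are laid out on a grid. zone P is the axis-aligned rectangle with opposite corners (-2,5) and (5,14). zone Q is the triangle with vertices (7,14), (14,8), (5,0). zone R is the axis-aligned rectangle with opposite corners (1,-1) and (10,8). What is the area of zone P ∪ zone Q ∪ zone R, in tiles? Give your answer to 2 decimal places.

162.68

By inclusion–exclusion:
Individual areas: |zone P| = 63, |zone Q| = 55, |zone R| = 81.
|zone P∩zone Q| = 0.
|zone P∩zone R|: x∈[1,5], y∈[5,8] → 4·3 = 12.
|zone Q∩zone R| = 24.3175.
|zone P∩zone Q∩zone R| = 0.
|zone P ∪ zone Q ∪ zone R| = 199 − 36.3175 + 0 = 162.68.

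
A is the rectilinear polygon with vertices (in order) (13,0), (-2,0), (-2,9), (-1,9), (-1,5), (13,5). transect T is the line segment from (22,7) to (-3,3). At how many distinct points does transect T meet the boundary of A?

The segment meets the boundary at (-2,3.16), (9.5,5).

2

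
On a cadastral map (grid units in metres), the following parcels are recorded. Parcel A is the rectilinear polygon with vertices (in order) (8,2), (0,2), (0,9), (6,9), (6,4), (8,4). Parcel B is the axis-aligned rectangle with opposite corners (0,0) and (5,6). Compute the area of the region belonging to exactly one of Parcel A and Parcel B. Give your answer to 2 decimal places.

|Parcel A| = 46, |Parcel B| = 30, |Parcel A∩Parcel B| = 20.
|Parcel A △ Parcel B| = |Parcel A| + |Parcel B| − 2·|Parcel A∩Parcel B| = 46 + 30 − 40 = 36.00.

36.00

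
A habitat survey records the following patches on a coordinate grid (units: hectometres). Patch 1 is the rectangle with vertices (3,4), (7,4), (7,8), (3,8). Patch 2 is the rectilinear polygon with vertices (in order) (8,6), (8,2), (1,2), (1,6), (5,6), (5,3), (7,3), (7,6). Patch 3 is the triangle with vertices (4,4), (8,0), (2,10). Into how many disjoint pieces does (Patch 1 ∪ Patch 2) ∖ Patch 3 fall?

(Patch 1 ∪ Patch 2) ∖ Patch 3 splits into 2 disjoint pieces (area 14.9, area 13.5).

2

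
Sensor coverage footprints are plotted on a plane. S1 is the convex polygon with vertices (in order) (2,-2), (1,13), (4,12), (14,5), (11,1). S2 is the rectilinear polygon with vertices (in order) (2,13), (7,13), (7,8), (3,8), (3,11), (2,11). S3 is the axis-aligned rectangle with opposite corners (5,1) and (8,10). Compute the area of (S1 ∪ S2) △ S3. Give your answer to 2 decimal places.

93.88

|S1 ∪ S2| = 119.9833.
|(S1 ∪ S2) ∩ S3| = 26.55.
|(S1 ∪ S2) △ S3| = 119.9833 + 27 − 53.1 = 93.88.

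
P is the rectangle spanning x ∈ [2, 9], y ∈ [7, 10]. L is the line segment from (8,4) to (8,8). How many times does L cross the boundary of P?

1

The segment meets the boundary at (8,7).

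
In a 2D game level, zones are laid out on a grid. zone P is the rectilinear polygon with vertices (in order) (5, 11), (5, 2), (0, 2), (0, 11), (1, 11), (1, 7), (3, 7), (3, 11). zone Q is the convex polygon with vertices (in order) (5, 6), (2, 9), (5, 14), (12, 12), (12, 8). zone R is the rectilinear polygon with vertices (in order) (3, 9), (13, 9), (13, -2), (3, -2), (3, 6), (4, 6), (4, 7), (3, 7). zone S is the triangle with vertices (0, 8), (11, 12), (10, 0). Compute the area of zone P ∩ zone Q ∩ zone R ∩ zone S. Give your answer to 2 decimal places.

4.00

The intersection is the polygon with vertices (3,8), (3,9), (5,9), (5,6), (4,7).
By the shoelace formula its area is 4.00.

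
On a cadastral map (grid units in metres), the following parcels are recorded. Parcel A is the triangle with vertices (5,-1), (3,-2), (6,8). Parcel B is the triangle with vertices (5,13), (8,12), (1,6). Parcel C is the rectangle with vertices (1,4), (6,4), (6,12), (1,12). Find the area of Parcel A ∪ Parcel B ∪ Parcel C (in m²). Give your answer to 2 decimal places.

50.49

By inclusion–exclusion:
Individual areas: |Parcel A| = 8.5, |Parcel B| = 12.5, |Parcel C| = 40.
|Parcel A∩Parcel B| = 0.
|Parcel A∩Parcel C| = 1.5111.
|Parcel B∩Parcel C| = 9.
|Parcel A∩Parcel B∩Parcel C| = 0.
|Parcel A ∪ Parcel B ∪ Parcel C| = 61 − 10.5111 + 0 = 50.49.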